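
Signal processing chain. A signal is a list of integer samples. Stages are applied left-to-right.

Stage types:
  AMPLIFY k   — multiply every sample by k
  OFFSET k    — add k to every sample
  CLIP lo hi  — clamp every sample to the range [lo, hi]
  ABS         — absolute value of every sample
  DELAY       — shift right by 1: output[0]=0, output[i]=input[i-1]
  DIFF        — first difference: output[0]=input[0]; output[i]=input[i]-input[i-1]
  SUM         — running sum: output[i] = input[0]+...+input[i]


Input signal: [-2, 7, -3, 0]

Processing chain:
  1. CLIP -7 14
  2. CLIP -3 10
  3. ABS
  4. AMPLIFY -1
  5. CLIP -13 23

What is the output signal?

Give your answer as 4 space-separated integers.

Input: [-2, 7, -3, 0]
Stage 1 (CLIP -7 14): clip(-2,-7,14)=-2, clip(7,-7,14)=7, clip(-3,-7,14)=-3, clip(0,-7,14)=0 -> [-2, 7, -3, 0]
Stage 2 (CLIP -3 10): clip(-2,-3,10)=-2, clip(7,-3,10)=7, clip(-3,-3,10)=-3, clip(0,-3,10)=0 -> [-2, 7, -3, 0]
Stage 3 (ABS): |-2|=2, |7|=7, |-3|=3, |0|=0 -> [2, 7, 3, 0]
Stage 4 (AMPLIFY -1): 2*-1=-2, 7*-1=-7, 3*-1=-3, 0*-1=0 -> [-2, -7, -3, 0]
Stage 5 (CLIP -13 23): clip(-2,-13,23)=-2, clip(-7,-13,23)=-7, clip(-3,-13,23)=-3, clip(0,-13,23)=0 -> [-2, -7, -3, 0]

Answer: -2 -7 -3 0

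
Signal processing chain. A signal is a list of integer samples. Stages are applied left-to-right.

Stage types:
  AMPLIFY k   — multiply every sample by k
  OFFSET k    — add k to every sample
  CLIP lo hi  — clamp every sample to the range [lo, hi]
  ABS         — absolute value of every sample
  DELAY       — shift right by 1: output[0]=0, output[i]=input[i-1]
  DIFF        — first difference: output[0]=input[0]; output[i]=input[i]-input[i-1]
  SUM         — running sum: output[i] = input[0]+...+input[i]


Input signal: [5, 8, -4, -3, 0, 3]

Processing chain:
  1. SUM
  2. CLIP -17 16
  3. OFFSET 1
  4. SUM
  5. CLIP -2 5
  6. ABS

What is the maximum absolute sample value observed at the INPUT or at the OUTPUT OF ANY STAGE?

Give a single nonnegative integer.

Answer: 54

Derivation:
Input: [5, 8, -4, -3, 0, 3] (max |s|=8)
Stage 1 (SUM): sum[0..0]=5, sum[0..1]=13, sum[0..2]=9, sum[0..3]=6, sum[0..4]=6, sum[0..5]=9 -> [5, 13, 9, 6, 6, 9] (max |s|=13)
Stage 2 (CLIP -17 16): clip(5,-17,16)=5, clip(13,-17,16)=13, clip(9,-17,16)=9, clip(6,-17,16)=6, clip(6,-17,16)=6, clip(9,-17,16)=9 -> [5, 13, 9, 6, 6, 9] (max |s|=13)
Stage 3 (OFFSET 1): 5+1=6, 13+1=14, 9+1=10, 6+1=7, 6+1=7, 9+1=10 -> [6, 14, 10, 7, 7, 10] (max |s|=14)
Stage 4 (SUM): sum[0..0]=6, sum[0..1]=20, sum[0..2]=30, sum[0..3]=37, sum[0..4]=44, sum[0..5]=54 -> [6, 20, 30, 37, 44, 54] (max |s|=54)
Stage 5 (CLIP -2 5): clip(6,-2,5)=5, clip(20,-2,5)=5, clip(30,-2,5)=5, clip(37,-2,5)=5, clip(44,-2,5)=5, clip(54,-2,5)=5 -> [5, 5, 5, 5, 5, 5] (max |s|=5)
Stage 6 (ABS): |5|=5, |5|=5, |5|=5, |5|=5, |5|=5, |5|=5 -> [5, 5, 5, 5, 5, 5] (max |s|=5)
Overall max amplitude: 54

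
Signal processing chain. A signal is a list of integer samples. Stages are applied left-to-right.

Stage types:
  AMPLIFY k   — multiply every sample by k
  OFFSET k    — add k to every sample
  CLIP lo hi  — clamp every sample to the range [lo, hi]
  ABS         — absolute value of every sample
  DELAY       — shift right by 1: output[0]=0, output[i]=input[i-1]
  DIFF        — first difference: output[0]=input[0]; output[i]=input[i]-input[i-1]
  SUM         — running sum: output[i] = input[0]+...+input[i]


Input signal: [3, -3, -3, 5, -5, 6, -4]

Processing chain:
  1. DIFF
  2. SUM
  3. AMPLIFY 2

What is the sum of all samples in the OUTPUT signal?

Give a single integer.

Answer: -2

Derivation:
Input: [3, -3, -3, 5, -5, 6, -4]
Stage 1 (DIFF): s[0]=3, -3-3=-6, -3--3=0, 5--3=8, -5-5=-10, 6--5=11, -4-6=-10 -> [3, -6, 0, 8, -10, 11, -10]
Stage 2 (SUM): sum[0..0]=3, sum[0..1]=-3, sum[0..2]=-3, sum[0..3]=5, sum[0..4]=-5, sum[0..5]=6, sum[0..6]=-4 -> [3, -3, -3, 5, -5, 6, -4]
Stage 3 (AMPLIFY 2): 3*2=6, -3*2=-6, -3*2=-6, 5*2=10, -5*2=-10, 6*2=12, -4*2=-8 -> [6, -6, -6, 10, -10, 12, -8]
Output sum: -2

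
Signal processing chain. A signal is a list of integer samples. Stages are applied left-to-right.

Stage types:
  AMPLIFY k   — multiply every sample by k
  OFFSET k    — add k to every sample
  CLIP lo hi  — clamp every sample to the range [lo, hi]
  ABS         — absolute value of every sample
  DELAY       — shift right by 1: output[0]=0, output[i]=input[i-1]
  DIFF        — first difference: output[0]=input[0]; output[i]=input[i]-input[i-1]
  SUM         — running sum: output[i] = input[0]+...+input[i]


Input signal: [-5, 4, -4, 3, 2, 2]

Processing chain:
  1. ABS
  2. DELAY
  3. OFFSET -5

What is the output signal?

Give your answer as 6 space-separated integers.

Input: [-5, 4, -4, 3, 2, 2]
Stage 1 (ABS): |-5|=5, |4|=4, |-4|=4, |3|=3, |2|=2, |2|=2 -> [5, 4, 4, 3, 2, 2]
Stage 2 (DELAY): [0, 5, 4, 4, 3, 2] = [0, 5, 4, 4, 3, 2] -> [0, 5, 4, 4, 3, 2]
Stage 3 (OFFSET -5): 0+-5=-5, 5+-5=0, 4+-5=-1, 4+-5=-1, 3+-5=-2, 2+-5=-3 -> [-5, 0, -1, -1, -2, -3]

Answer: -5 0 -1 -1 -2 -3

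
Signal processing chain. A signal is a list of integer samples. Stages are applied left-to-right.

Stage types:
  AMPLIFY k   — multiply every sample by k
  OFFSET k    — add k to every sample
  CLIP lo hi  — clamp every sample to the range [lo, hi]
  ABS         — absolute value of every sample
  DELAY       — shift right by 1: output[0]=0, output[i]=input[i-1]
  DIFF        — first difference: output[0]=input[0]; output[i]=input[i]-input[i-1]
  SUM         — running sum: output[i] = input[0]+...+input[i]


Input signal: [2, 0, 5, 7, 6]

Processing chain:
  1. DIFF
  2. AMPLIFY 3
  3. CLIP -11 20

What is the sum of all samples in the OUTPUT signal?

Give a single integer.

Input: [2, 0, 5, 7, 6]
Stage 1 (DIFF): s[0]=2, 0-2=-2, 5-0=5, 7-5=2, 6-7=-1 -> [2, -2, 5, 2, -1]
Stage 2 (AMPLIFY 3): 2*3=6, -2*3=-6, 5*3=15, 2*3=6, -1*3=-3 -> [6, -6, 15, 6, -3]
Stage 3 (CLIP -11 20): clip(6,-11,20)=6, clip(-6,-11,20)=-6, clip(15,-11,20)=15, clip(6,-11,20)=6, clip(-3,-11,20)=-3 -> [6, -6, 15, 6, -3]
Output sum: 18

Answer: 18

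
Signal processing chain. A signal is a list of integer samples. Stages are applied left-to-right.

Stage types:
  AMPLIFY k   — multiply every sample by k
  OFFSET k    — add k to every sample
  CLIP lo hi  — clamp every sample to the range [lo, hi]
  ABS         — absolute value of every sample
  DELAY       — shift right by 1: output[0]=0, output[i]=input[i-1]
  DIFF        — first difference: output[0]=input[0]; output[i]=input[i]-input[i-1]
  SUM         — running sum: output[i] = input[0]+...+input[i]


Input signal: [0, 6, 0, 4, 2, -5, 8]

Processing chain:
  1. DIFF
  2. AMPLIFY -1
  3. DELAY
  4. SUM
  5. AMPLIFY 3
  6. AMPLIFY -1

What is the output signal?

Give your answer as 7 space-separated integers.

Input: [0, 6, 0, 4, 2, -5, 8]
Stage 1 (DIFF): s[0]=0, 6-0=6, 0-6=-6, 4-0=4, 2-4=-2, -5-2=-7, 8--5=13 -> [0, 6, -6, 4, -2, -7, 13]
Stage 2 (AMPLIFY -1): 0*-1=0, 6*-1=-6, -6*-1=6, 4*-1=-4, -2*-1=2, -7*-1=7, 13*-1=-13 -> [0, -6, 6, -4, 2, 7, -13]
Stage 3 (DELAY): [0, 0, -6, 6, -4, 2, 7] = [0, 0, -6, 6, -4, 2, 7] -> [0, 0, -6, 6, -4, 2, 7]
Stage 4 (SUM): sum[0..0]=0, sum[0..1]=0, sum[0..2]=-6, sum[0..3]=0, sum[0..4]=-4, sum[0..5]=-2, sum[0..6]=5 -> [0, 0, -6, 0, -4, -2, 5]
Stage 5 (AMPLIFY 3): 0*3=0, 0*3=0, -6*3=-18, 0*3=0, -4*3=-12, -2*3=-6, 5*3=15 -> [0, 0, -18, 0, -12, -6, 15]
Stage 6 (AMPLIFY -1): 0*-1=0, 0*-1=0, -18*-1=18, 0*-1=0, -12*-1=12, -6*-1=6, 15*-1=-15 -> [0, 0, 18, 0, 12, 6, -15]

Answer: 0 0 18 0 12 6 -15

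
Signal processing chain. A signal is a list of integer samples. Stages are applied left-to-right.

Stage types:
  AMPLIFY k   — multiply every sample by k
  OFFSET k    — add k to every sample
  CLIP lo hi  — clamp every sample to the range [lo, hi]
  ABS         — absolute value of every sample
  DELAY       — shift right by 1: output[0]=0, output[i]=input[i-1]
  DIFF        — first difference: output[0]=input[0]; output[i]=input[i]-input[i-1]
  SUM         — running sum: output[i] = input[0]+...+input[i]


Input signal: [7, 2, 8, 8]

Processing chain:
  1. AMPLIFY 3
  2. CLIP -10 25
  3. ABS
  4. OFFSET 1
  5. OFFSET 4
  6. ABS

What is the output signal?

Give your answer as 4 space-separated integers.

Answer: 26 11 29 29

Derivation:
Input: [7, 2, 8, 8]
Stage 1 (AMPLIFY 3): 7*3=21, 2*3=6, 8*3=24, 8*3=24 -> [21, 6, 24, 24]
Stage 2 (CLIP -10 25): clip(21,-10,25)=21, clip(6,-10,25)=6, clip(24,-10,25)=24, clip(24,-10,25)=24 -> [21, 6, 24, 24]
Stage 3 (ABS): |21|=21, |6|=6, |24|=24, |24|=24 -> [21, 6, 24, 24]
Stage 4 (OFFSET 1): 21+1=22, 6+1=7, 24+1=25, 24+1=25 -> [22, 7, 25, 25]
Stage 5 (OFFSET 4): 22+4=26, 7+4=11, 25+4=29, 25+4=29 -> [26, 11, 29, 29]
Stage 6 (ABS): |26|=26, |11|=11, |29|=29, |29|=29 -> [26, 11, 29, 29]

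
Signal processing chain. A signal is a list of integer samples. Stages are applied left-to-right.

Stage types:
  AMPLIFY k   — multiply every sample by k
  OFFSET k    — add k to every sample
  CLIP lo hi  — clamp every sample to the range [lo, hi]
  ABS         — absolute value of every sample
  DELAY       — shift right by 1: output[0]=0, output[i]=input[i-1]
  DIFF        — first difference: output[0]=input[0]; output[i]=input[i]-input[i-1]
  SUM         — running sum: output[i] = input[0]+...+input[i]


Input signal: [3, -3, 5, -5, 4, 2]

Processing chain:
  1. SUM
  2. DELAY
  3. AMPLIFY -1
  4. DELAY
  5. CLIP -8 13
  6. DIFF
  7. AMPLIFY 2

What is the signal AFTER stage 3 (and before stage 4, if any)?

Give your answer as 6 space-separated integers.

Answer: 0 -3 0 -5 0 -4

Derivation:
Input: [3, -3, 5, -5, 4, 2]
Stage 1 (SUM): sum[0..0]=3, sum[0..1]=0, sum[0..2]=5, sum[0..3]=0, sum[0..4]=4, sum[0..5]=6 -> [3, 0, 5, 0, 4, 6]
Stage 2 (DELAY): [0, 3, 0, 5, 0, 4] = [0, 3, 0, 5, 0, 4] -> [0, 3, 0, 5, 0, 4]
Stage 3 (AMPLIFY -1): 0*-1=0, 3*-1=-3, 0*-1=0, 5*-1=-5, 0*-1=0, 4*-1=-4 -> [0, -3, 0, -5, 0, -4]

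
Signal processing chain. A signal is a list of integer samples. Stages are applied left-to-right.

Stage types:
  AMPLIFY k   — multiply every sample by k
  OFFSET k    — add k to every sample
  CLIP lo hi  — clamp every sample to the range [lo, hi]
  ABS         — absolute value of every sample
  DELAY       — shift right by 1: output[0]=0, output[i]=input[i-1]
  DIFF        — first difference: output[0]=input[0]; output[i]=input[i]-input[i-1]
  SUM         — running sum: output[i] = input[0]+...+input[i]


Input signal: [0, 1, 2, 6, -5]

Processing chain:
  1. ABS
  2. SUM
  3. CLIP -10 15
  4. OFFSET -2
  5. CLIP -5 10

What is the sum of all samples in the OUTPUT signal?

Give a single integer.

Input: [0, 1, 2, 6, -5]
Stage 1 (ABS): |0|=0, |1|=1, |2|=2, |6|=6, |-5|=5 -> [0, 1, 2, 6, 5]
Stage 2 (SUM): sum[0..0]=0, sum[0..1]=1, sum[0..2]=3, sum[0..3]=9, sum[0..4]=14 -> [0, 1, 3, 9, 14]
Stage 3 (CLIP -10 15): clip(0,-10,15)=0, clip(1,-10,15)=1, clip(3,-10,15)=3, clip(9,-10,15)=9, clip(14,-10,15)=14 -> [0, 1, 3, 9, 14]
Stage 4 (OFFSET -2): 0+-2=-2, 1+-2=-1, 3+-2=1, 9+-2=7, 14+-2=12 -> [-2, -1, 1, 7, 12]
Stage 5 (CLIP -5 10): clip(-2,-5,10)=-2, clip(-1,-5,10)=-1, clip(1,-5,10)=1, clip(7,-5,10)=7, clip(12,-5,10)=10 -> [-2, -1, 1, 7, 10]
Output sum: 15

Answer: 15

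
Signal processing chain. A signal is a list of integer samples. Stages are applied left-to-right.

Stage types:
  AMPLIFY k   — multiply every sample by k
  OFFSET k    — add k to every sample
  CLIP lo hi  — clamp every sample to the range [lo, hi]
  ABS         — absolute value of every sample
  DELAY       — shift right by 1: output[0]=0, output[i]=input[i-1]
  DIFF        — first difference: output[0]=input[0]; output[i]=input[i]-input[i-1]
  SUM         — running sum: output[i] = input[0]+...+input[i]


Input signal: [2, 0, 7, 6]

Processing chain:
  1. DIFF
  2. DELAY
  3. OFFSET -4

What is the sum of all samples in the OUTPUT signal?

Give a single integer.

Input: [2, 0, 7, 6]
Stage 1 (DIFF): s[0]=2, 0-2=-2, 7-0=7, 6-7=-1 -> [2, -2, 7, -1]
Stage 2 (DELAY): [0, 2, -2, 7] = [0, 2, -2, 7] -> [0, 2, -2, 7]
Stage 3 (OFFSET -4): 0+-4=-4, 2+-4=-2, -2+-4=-6, 7+-4=3 -> [-4, -2, -6, 3]
Output sum: -9

Answer: -9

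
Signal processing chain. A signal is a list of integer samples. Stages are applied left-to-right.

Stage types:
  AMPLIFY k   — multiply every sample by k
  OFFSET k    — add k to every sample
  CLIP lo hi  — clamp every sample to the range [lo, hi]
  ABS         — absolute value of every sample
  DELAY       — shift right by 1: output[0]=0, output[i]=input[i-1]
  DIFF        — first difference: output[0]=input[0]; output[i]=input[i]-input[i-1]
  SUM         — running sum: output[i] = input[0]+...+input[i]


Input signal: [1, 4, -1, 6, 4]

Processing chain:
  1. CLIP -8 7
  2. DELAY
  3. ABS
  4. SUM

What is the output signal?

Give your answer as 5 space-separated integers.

Answer: 0 1 5 6 12

Derivation:
Input: [1, 4, -1, 6, 4]
Stage 1 (CLIP -8 7): clip(1,-8,7)=1, clip(4,-8,7)=4, clip(-1,-8,7)=-1, clip(6,-8,7)=6, clip(4,-8,7)=4 -> [1, 4, -1, 6, 4]
Stage 2 (DELAY): [0, 1, 4, -1, 6] = [0, 1, 4, -1, 6] -> [0, 1, 4, -1, 6]
Stage 3 (ABS): |0|=0, |1|=1, |4|=4, |-1|=1, |6|=6 -> [0, 1, 4, 1, 6]
Stage 4 (SUM): sum[0..0]=0, sum[0..1]=1, sum[0..2]=5, sum[0..3]=6, sum[0..4]=12 -> [0, 1, 5, 6, 12]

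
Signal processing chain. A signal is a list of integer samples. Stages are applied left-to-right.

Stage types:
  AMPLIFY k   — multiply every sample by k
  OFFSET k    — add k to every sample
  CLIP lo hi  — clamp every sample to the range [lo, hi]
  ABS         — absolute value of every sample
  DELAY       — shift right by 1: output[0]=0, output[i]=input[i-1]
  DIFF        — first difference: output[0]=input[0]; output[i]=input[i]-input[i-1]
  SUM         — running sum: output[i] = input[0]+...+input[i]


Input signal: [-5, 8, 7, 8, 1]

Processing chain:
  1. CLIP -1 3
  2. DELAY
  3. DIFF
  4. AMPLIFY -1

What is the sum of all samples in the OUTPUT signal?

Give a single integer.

Input: [-5, 8, 7, 8, 1]
Stage 1 (CLIP -1 3): clip(-5,-1,3)=-1, clip(8,-1,3)=3, clip(7,-1,3)=3, clip(8,-1,3)=3, clip(1,-1,3)=1 -> [-1, 3, 3, 3, 1]
Stage 2 (DELAY): [0, -1, 3, 3, 3] = [0, -1, 3, 3, 3] -> [0, -1, 3, 3, 3]
Stage 3 (DIFF): s[0]=0, -1-0=-1, 3--1=4, 3-3=0, 3-3=0 -> [0, -1, 4, 0, 0]
Stage 4 (AMPLIFY -1): 0*-1=0, -1*-1=1, 4*-1=-4, 0*-1=0, 0*-1=0 -> [0, 1, -4, 0, 0]
Output sum: -3

Answer: -3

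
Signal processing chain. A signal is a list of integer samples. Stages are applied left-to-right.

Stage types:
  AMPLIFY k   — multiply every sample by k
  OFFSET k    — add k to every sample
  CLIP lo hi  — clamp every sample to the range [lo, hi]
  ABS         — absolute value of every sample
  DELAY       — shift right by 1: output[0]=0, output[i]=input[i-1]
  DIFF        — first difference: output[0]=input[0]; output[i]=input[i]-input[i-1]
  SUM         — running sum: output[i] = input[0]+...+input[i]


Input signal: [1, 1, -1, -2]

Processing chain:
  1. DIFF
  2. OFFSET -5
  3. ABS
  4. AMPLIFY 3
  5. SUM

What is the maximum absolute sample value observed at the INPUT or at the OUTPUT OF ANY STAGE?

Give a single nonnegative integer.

Input: [1, 1, -1, -2] (max |s|=2)
Stage 1 (DIFF): s[0]=1, 1-1=0, -1-1=-2, -2--1=-1 -> [1, 0, -2, -1] (max |s|=2)
Stage 2 (OFFSET -5): 1+-5=-4, 0+-5=-5, -2+-5=-7, -1+-5=-6 -> [-4, -5, -7, -6] (max |s|=7)
Stage 3 (ABS): |-4|=4, |-5|=5, |-7|=7, |-6|=6 -> [4, 5, 7, 6] (max |s|=7)
Stage 4 (AMPLIFY 3): 4*3=12, 5*3=15, 7*3=21, 6*3=18 -> [12, 15, 21, 18] (max |s|=21)
Stage 5 (SUM): sum[0..0]=12, sum[0..1]=27, sum[0..2]=48, sum[0..3]=66 -> [12, 27, 48, 66] (max |s|=66)
Overall max amplitude: 66

Answer: 66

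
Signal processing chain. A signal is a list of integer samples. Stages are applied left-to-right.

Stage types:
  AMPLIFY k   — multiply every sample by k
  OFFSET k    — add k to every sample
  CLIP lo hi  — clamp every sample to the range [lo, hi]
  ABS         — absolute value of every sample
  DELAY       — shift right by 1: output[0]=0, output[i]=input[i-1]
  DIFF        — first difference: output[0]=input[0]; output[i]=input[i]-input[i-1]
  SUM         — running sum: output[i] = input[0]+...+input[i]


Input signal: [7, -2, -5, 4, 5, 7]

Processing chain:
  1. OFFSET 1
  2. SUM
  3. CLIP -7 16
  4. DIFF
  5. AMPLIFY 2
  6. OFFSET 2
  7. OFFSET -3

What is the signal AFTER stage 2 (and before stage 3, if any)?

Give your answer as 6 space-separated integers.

Answer: 8 7 3 8 14 22

Derivation:
Input: [7, -2, -5, 4, 5, 7]
Stage 1 (OFFSET 1): 7+1=8, -2+1=-1, -5+1=-4, 4+1=5, 5+1=6, 7+1=8 -> [8, -1, -4, 5, 6, 8]
Stage 2 (SUM): sum[0..0]=8, sum[0..1]=7, sum[0..2]=3, sum[0..3]=8, sum[0..4]=14, sum[0..5]=22 -> [8, 7, 3, 8, 14, 22]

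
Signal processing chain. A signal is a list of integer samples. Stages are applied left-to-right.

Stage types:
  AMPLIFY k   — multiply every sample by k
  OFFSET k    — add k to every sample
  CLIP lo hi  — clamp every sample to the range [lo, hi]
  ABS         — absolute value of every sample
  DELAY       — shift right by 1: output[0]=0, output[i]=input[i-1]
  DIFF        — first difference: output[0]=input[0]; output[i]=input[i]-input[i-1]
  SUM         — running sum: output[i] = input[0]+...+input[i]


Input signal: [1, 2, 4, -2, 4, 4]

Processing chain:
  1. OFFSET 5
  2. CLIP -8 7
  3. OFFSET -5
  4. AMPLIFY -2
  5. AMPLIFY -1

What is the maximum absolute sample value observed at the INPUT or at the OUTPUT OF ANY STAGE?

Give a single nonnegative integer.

Answer: 9

Derivation:
Input: [1, 2, 4, -2, 4, 4] (max |s|=4)
Stage 1 (OFFSET 5): 1+5=6, 2+5=7, 4+5=9, -2+5=3, 4+5=9, 4+5=9 -> [6, 7, 9, 3, 9, 9] (max |s|=9)
Stage 2 (CLIP -8 7): clip(6,-8,7)=6, clip(7,-8,7)=7, clip(9,-8,7)=7, clip(3,-8,7)=3, clip(9,-8,7)=7, clip(9,-8,7)=7 -> [6, 7, 7, 3, 7, 7] (max |s|=7)
Stage 3 (OFFSET -5): 6+-5=1, 7+-5=2, 7+-5=2, 3+-5=-2, 7+-5=2, 7+-5=2 -> [1, 2, 2, -2, 2, 2] (max |s|=2)
Stage 4 (AMPLIFY -2): 1*-2=-2, 2*-2=-4, 2*-2=-4, -2*-2=4, 2*-2=-4, 2*-2=-4 -> [-2, -4, -4, 4, -4, -4] (max |s|=4)
Stage 5 (AMPLIFY -1): -2*-1=2, -4*-1=4, -4*-1=4, 4*-1=-4, -4*-1=4, -4*-1=4 -> [2, 4, 4, -4, 4, 4] (max |s|=4)
Overall max amplitude: 9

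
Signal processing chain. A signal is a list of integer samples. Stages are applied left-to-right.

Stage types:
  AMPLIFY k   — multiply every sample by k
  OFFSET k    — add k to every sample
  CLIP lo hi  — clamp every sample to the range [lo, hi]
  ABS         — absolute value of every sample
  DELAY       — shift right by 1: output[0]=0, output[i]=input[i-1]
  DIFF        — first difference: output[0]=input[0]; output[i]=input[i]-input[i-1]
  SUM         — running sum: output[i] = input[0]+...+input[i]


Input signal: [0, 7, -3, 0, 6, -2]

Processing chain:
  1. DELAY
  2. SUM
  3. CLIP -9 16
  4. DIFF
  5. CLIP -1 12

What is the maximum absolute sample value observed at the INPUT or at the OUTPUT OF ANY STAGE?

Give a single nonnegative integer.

Input: [0, 7, -3, 0, 6, -2] (max |s|=7)
Stage 1 (DELAY): [0, 0, 7, -3, 0, 6] = [0, 0, 7, -3, 0, 6] -> [0, 0, 7, -3, 0, 6] (max |s|=7)
Stage 2 (SUM): sum[0..0]=0, sum[0..1]=0, sum[0..2]=7, sum[0..3]=4, sum[0..4]=4, sum[0..5]=10 -> [0, 0, 7, 4, 4, 10] (max |s|=10)
Stage 3 (CLIP -9 16): clip(0,-9,16)=0, clip(0,-9,16)=0, clip(7,-9,16)=7, clip(4,-9,16)=4, clip(4,-9,16)=4, clip(10,-9,16)=10 -> [0, 0, 7, 4, 4, 10] (max |s|=10)
Stage 4 (DIFF): s[0]=0, 0-0=0, 7-0=7, 4-7=-3, 4-4=0, 10-4=6 -> [0, 0, 7, -3, 0, 6] (max |s|=7)
Stage 5 (CLIP -1 12): clip(0,-1,12)=0, clip(0,-1,12)=0, clip(7,-1,12)=7, clip(-3,-1,12)=-1, clip(0,-1,12)=0, clip(6,-1,12)=6 -> [0, 0, 7, -1, 0, 6] (max |s|=7)
Overall max amplitude: 10

Answer: 10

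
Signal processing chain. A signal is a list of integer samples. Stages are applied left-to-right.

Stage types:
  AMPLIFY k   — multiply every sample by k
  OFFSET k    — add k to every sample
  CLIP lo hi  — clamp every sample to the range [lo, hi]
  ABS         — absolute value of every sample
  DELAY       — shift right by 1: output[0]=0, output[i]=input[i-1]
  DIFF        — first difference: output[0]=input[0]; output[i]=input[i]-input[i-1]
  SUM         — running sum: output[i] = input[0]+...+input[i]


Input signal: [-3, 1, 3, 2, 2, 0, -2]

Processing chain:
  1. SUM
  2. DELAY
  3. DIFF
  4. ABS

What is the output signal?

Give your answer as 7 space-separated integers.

Answer: 0 3 1 3 2 2 0

Derivation:
Input: [-3, 1, 3, 2, 2, 0, -2]
Stage 1 (SUM): sum[0..0]=-3, sum[0..1]=-2, sum[0..2]=1, sum[0..3]=3, sum[0..4]=5, sum[0..5]=5, sum[0..6]=3 -> [-3, -2, 1, 3, 5, 5, 3]
Stage 2 (DELAY): [0, -3, -2, 1, 3, 5, 5] = [0, -3, -2, 1, 3, 5, 5] -> [0, -3, -2, 1, 3, 5, 5]
Stage 3 (DIFF): s[0]=0, -3-0=-3, -2--3=1, 1--2=3, 3-1=2, 5-3=2, 5-5=0 -> [0, -3, 1, 3, 2, 2, 0]
Stage 4 (ABS): |0|=0, |-3|=3, |1|=1, |3|=3, |2|=2, |2|=2, |0|=0 -> [0, 3, 1, 3, 2, 2, 0]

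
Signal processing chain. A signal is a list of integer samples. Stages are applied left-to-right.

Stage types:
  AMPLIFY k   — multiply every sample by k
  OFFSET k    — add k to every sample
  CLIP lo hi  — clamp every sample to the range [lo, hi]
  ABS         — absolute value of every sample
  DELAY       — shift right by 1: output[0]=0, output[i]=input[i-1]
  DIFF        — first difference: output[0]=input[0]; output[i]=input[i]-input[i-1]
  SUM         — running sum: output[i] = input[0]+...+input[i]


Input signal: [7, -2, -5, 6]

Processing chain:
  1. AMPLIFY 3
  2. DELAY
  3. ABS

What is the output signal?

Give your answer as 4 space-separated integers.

Input: [7, -2, -5, 6]
Stage 1 (AMPLIFY 3): 7*3=21, -2*3=-6, -5*3=-15, 6*3=18 -> [21, -6, -15, 18]
Stage 2 (DELAY): [0, 21, -6, -15] = [0, 21, -6, -15] -> [0, 21, -6, -15]
Stage 3 (ABS): |0|=0, |21|=21, |-6|=6, |-15|=15 -> [0, 21, 6, 15]

Answer: 0 21 6 15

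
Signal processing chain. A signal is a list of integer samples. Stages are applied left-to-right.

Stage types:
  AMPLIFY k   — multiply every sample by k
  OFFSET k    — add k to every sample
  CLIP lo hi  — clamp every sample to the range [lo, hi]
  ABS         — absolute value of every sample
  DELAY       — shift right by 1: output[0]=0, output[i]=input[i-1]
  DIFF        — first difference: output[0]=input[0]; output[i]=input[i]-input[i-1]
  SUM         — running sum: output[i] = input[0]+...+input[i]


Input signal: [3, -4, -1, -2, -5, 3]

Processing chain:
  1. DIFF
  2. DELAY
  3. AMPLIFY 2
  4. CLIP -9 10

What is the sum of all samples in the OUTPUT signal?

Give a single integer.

Answer: -5

Derivation:
Input: [3, -4, -1, -2, -5, 3]
Stage 1 (DIFF): s[0]=3, -4-3=-7, -1--4=3, -2--1=-1, -5--2=-3, 3--5=8 -> [3, -7, 3, -1, -3, 8]
Stage 2 (DELAY): [0, 3, -7, 3, -1, -3] = [0, 3, -7, 3, -1, -3] -> [0, 3, -7, 3, -1, -3]
Stage 3 (AMPLIFY 2): 0*2=0, 3*2=6, -7*2=-14, 3*2=6, -1*2=-2, -3*2=-6 -> [0, 6, -14, 6, -2, -6]
Stage 4 (CLIP -9 10): clip(0,-9,10)=0, clip(6,-9,10)=6, clip(-14,-9,10)=-9, clip(6,-9,10)=6, clip(-2,-9,10)=-2, clip(-6,-9,10)=-6 -> [0, 6, -9, 6, -2, -6]
Output sum: -5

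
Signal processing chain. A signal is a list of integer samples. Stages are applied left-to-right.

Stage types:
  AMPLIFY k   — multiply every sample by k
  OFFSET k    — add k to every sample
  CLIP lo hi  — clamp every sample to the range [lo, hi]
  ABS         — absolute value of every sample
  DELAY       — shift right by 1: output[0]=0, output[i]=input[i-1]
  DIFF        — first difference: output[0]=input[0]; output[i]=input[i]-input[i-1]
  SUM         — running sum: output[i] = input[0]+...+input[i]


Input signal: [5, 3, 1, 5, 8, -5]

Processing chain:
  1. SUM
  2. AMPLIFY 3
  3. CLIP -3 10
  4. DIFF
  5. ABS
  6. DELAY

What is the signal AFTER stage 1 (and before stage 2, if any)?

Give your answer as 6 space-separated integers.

Input: [5, 3, 1, 5, 8, -5]
Stage 1 (SUM): sum[0..0]=5, sum[0..1]=8, sum[0..2]=9, sum[0..3]=14, sum[0..4]=22, sum[0..5]=17 -> [5, 8, 9, 14, 22, 17]

Answer: 5 8 9 14 22 17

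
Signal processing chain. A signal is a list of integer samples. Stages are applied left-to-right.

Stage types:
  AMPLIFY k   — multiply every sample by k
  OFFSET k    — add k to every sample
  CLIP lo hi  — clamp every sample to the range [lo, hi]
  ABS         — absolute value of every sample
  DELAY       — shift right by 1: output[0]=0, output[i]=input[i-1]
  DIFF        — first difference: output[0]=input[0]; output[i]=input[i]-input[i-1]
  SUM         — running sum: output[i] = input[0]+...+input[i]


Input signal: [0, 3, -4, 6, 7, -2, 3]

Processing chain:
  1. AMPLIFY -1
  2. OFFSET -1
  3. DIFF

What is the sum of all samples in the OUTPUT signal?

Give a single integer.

Input: [0, 3, -4, 6, 7, -2, 3]
Stage 1 (AMPLIFY -1): 0*-1=0, 3*-1=-3, -4*-1=4, 6*-1=-6, 7*-1=-7, -2*-1=2, 3*-1=-3 -> [0, -3, 4, -6, -7, 2, -3]
Stage 2 (OFFSET -1): 0+-1=-1, -3+-1=-4, 4+-1=3, -6+-1=-7, -7+-1=-8, 2+-1=1, -3+-1=-4 -> [-1, -4, 3, -7, -8, 1, -4]
Stage 3 (DIFF): s[0]=-1, -4--1=-3, 3--4=7, -7-3=-10, -8--7=-1, 1--8=9, -4-1=-5 -> [-1, -3, 7, -10, -1, 9, -5]
Output sum: -4

Answer: -4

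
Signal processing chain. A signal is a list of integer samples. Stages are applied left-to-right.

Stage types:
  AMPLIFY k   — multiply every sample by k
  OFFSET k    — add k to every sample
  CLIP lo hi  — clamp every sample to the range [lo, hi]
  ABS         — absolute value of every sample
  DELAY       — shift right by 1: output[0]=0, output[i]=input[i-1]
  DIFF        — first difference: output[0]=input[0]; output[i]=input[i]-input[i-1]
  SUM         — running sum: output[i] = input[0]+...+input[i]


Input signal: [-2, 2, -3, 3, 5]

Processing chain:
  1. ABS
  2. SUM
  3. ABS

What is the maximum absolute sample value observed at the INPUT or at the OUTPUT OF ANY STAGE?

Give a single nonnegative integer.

Input: [-2, 2, -3, 3, 5] (max |s|=5)
Stage 1 (ABS): |-2|=2, |2|=2, |-3|=3, |3|=3, |5|=5 -> [2, 2, 3, 3, 5] (max |s|=5)
Stage 2 (SUM): sum[0..0]=2, sum[0..1]=4, sum[0..2]=7, sum[0..3]=10, sum[0..4]=15 -> [2, 4, 7, 10, 15] (max |s|=15)
Stage 3 (ABS): |2|=2, |4|=4, |7|=7, |10|=10, |15|=15 -> [2, 4, 7, 10, 15] (max |s|=15)
Overall max amplitude: 15

Answer: 15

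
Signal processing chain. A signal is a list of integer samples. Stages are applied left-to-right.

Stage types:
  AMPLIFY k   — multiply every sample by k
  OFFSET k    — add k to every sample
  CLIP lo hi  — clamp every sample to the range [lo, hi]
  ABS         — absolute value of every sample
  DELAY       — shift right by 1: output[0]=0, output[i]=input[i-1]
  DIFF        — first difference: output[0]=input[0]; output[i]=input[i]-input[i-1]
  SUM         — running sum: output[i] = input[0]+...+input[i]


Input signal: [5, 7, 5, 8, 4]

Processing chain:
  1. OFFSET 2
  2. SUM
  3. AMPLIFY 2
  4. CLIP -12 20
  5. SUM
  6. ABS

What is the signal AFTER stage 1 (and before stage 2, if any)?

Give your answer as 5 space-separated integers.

Answer: 7 9 7 10 6

Derivation:
Input: [5, 7, 5, 8, 4]
Stage 1 (OFFSET 2): 5+2=7, 7+2=9, 5+2=7, 8+2=10, 4+2=6 -> [7, 9, 7, 10, 6]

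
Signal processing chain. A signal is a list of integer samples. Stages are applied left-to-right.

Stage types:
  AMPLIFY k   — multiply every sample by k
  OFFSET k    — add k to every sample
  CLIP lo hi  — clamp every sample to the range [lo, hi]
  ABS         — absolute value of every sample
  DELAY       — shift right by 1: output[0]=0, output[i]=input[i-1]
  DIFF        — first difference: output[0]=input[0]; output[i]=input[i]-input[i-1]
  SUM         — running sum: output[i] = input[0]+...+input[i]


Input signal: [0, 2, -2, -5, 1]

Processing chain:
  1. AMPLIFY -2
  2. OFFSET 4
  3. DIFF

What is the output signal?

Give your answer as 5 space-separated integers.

Answer: 4 -4 8 6 -12

Derivation:
Input: [0, 2, -2, -5, 1]
Stage 1 (AMPLIFY -2): 0*-2=0, 2*-2=-4, -2*-2=4, -5*-2=10, 1*-2=-2 -> [0, -4, 4, 10, -2]
Stage 2 (OFFSET 4): 0+4=4, -4+4=0, 4+4=8, 10+4=14, -2+4=2 -> [4, 0, 8, 14, 2]
Stage 3 (DIFF): s[0]=4, 0-4=-4, 8-0=8, 14-8=6, 2-14=-12 -> [4, -4, 8, 6, -12]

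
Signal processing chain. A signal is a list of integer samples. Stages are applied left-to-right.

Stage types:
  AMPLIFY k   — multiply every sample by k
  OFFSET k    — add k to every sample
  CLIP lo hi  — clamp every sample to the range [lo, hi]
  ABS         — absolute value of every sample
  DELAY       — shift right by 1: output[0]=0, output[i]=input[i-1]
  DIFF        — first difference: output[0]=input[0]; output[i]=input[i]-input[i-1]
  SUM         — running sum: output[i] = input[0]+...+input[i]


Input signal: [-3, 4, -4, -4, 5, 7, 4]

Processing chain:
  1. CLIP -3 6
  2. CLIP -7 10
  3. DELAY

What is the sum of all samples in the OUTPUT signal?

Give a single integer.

Answer: 6

Derivation:
Input: [-3, 4, -4, -4, 5, 7, 4]
Stage 1 (CLIP -3 6): clip(-3,-3,6)=-3, clip(4,-3,6)=4, clip(-4,-3,6)=-3, clip(-4,-3,6)=-3, clip(5,-3,6)=5, clip(7,-3,6)=6, clip(4,-3,6)=4 -> [-3, 4, -3, -3, 5, 6, 4]
Stage 2 (CLIP -7 10): clip(-3,-7,10)=-3, clip(4,-7,10)=4, clip(-3,-7,10)=-3, clip(-3,-7,10)=-3, clip(5,-7,10)=5, clip(6,-7,10)=6, clip(4,-7,10)=4 -> [-3, 4, -3, -3, 5, 6, 4]
Stage 3 (DELAY): [0, -3, 4, -3, -3, 5, 6] = [0, -3, 4, -3, -3, 5, 6] -> [0, -3, 4, -3, -3, 5, 6]
Output sum: 6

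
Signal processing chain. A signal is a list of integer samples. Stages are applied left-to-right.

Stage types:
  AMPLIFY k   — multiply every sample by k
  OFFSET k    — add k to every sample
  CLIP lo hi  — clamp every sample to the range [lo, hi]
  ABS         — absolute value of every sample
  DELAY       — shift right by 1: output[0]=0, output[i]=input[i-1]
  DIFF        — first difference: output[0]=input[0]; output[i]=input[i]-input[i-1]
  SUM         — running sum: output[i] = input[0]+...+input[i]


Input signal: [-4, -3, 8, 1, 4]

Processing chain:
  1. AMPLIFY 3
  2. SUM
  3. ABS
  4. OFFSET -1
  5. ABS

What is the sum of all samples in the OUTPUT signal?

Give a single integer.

Answer: 55

Derivation:
Input: [-4, -3, 8, 1, 4]
Stage 1 (AMPLIFY 3): -4*3=-12, -3*3=-9, 8*3=24, 1*3=3, 4*3=12 -> [-12, -9, 24, 3, 12]
Stage 2 (SUM): sum[0..0]=-12, sum[0..1]=-21, sum[0..2]=3, sum[0..3]=6, sum[0..4]=18 -> [-12, -21, 3, 6, 18]
Stage 3 (ABS): |-12|=12, |-21|=21, |3|=3, |6|=6, |18|=18 -> [12, 21, 3, 6, 18]
Stage 4 (OFFSET -1): 12+-1=11, 21+-1=20, 3+-1=2, 6+-1=5, 18+-1=17 -> [11, 20, 2, 5, 17]
Stage 5 (ABS): |11|=11, |20|=20, |2|=2, |5|=5, |17|=17 -> [11, 20, 2, 5, 17]
Output sum: 55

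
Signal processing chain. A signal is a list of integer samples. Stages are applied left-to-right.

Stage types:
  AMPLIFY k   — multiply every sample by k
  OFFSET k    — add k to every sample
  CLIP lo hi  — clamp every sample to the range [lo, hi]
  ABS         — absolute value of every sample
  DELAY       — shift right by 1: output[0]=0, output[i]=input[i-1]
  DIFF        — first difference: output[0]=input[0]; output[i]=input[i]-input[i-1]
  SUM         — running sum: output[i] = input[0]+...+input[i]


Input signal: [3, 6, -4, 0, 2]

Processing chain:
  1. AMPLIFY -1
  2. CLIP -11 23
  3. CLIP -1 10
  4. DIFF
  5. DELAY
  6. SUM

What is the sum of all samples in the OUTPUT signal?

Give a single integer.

Answer: 2

Derivation:
Input: [3, 6, -4, 0, 2]
Stage 1 (AMPLIFY -1): 3*-1=-3, 6*-1=-6, -4*-1=4, 0*-1=0, 2*-1=-2 -> [-3, -6, 4, 0, -2]
Stage 2 (CLIP -11 23): clip(-3,-11,23)=-3, clip(-6,-11,23)=-6, clip(4,-11,23)=4, clip(0,-11,23)=0, clip(-2,-11,23)=-2 -> [-3, -6, 4, 0, -2]
Stage 3 (CLIP -1 10): clip(-3,-1,10)=-1, clip(-6,-1,10)=-1, clip(4,-1,10)=4, clip(0,-1,10)=0, clip(-2,-1,10)=-1 -> [-1, -1, 4, 0, -1]
Stage 4 (DIFF): s[0]=-1, -1--1=0, 4--1=5, 0-4=-4, -1-0=-1 -> [-1, 0, 5, -4, -1]
Stage 5 (DELAY): [0, -1, 0, 5, -4] = [0, -1, 0, 5, -4] -> [0, -1, 0, 5, -4]
Stage 6 (SUM): sum[0..0]=0, sum[0..1]=-1, sum[0..2]=-1, sum[0..3]=4, sum[0..4]=0 -> [0, -1, -1, 4, 0]
Output sum: 2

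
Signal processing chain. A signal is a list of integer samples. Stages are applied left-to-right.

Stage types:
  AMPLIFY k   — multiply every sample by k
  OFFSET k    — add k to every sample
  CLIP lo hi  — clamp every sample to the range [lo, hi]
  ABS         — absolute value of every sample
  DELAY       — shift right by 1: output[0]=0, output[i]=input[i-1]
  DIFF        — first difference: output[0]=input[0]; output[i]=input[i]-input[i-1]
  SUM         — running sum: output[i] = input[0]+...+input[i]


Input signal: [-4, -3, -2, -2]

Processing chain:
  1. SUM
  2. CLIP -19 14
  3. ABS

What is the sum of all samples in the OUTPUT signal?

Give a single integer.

Answer: 31

Derivation:
Input: [-4, -3, -2, -2]
Stage 1 (SUM): sum[0..0]=-4, sum[0..1]=-7, sum[0..2]=-9, sum[0..3]=-11 -> [-4, -7, -9, -11]
Stage 2 (CLIP -19 14): clip(-4,-19,14)=-4, clip(-7,-19,14)=-7, clip(-9,-19,14)=-9, clip(-11,-19,14)=-11 -> [-4, -7, -9, -11]
Stage 3 (ABS): |-4|=4, |-7|=7, |-9|=9, |-11|=11 -> [4, 7, 9, 11]
Output sum: 31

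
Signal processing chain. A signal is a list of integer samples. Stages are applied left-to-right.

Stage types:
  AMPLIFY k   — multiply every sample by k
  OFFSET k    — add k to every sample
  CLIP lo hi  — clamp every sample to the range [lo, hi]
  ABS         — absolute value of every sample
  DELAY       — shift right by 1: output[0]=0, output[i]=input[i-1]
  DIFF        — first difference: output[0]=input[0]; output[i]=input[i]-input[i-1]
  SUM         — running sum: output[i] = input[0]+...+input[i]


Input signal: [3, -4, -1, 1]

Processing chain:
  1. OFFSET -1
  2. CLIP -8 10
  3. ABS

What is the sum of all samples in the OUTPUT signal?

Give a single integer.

Answer: 9

Derivation:
Input: [3, -4, -1, 1]
Stage 1 (OFFSET -1): 3+-1=2, -4+-1=-5, -1+-1=-2, 1+-1=0 -> [2, -5, -2, 0]
Stage 2 (CLIP -8 10): clip(2,-8,10)=2, clip(-5,-8,10)=-5, clip(-2,-8,10)=-2, clip(0,-8,10)=0 -> [2, -5, -2, 0]
Stage 3 (ABS): |2|=2, |-5|=5, |-2|=2, |0|=0 -> [2, 5, 2, 0]
Output sum: 9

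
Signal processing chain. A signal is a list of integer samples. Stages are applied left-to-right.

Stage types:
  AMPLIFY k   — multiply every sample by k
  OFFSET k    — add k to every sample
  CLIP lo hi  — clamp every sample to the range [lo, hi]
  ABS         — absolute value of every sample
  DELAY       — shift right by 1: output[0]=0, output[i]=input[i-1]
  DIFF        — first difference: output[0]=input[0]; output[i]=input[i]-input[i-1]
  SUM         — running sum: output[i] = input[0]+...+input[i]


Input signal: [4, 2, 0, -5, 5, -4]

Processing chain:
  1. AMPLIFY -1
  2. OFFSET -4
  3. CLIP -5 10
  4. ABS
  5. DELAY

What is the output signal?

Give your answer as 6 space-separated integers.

Answer: 0 5 5 4 1 5

Derivation:
Input: [4, 2, 0, -5, 5, -4]
Stage 1 (AMPLIFY -1): 4*-1=-4, 2*-1=-2, 0*-1=0, -5*-1=5, 5*-1=-5, -4*-1=4 -> [-4, -2, 0, 5, -5, 4]
Stage 2 (OFFSET -4): -4+-4=-8, -2+-4=-6, 0+-4=-4, 5+-4=1, -5+-4=-9, 4+-4=0 -> [-8, -6, -4, 1, -9, 0]
Stage 3 (CLIP -5 10): clip(-8,-5,10)=-5, clip(-6,-5,10)=-5, clip(-4,-5,10)=-4, clip(1,-5,10)=1, clip(-9,-5,10)=-5, clip(0,-5,10)=0 -> [-5, -5, -4, 1, -5, 0]
Stage 4 (ABS): |-5|=5, |-5|=5, |-4|=4, |1|=1, |-5|=5, |0|=0 -> [5, 5, 4, 1, 5, 0]
Stage 5 (DELAY): [0, 5, 5, 4, 1, 5] = [0, 5, 5, 4, 1, 5] -> [0, 5, 5, 4, 1, 5]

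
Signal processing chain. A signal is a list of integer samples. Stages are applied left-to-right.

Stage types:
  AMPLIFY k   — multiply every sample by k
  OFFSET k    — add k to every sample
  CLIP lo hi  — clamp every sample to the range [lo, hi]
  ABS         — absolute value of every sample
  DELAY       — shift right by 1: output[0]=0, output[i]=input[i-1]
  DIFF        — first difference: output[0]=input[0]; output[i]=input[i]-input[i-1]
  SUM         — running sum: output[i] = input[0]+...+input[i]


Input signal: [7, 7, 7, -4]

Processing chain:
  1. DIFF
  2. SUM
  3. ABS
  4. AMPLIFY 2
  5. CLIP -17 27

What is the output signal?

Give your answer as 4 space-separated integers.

Answer: 14 14 14 8

Derivation:
Input: [7, 7, 7, -4]
Stage 1 (DIFF): s[0]=7, 7-7=0, 7-7=0, -4-7=-11 -> [7, 0, 0, -11]
Stage 2 (SUM): sum[0..0]=7, sum[0..1]=7, sum[0..2]=7, sum[0..3]=-4 -> [7, 7, 7, -4]
Stage 3 (ABS): |7|=7, |7|=7, |7|=7, |-4|=4 -> [7, 7, 7, 4]
Stage 4 (AMPLIFY 2): 7*2=14, 7*2=14, 7*2=14, 4*2=8 -> [14, 14, 14, 8]
Stage 5 (CLIP -17 27): clip(14,-17,27)=14, clip(14,-17,27)=14, clip(14,-17,27)=14, clip(8,-17,27)=8 -> [14, 14, 14, 8]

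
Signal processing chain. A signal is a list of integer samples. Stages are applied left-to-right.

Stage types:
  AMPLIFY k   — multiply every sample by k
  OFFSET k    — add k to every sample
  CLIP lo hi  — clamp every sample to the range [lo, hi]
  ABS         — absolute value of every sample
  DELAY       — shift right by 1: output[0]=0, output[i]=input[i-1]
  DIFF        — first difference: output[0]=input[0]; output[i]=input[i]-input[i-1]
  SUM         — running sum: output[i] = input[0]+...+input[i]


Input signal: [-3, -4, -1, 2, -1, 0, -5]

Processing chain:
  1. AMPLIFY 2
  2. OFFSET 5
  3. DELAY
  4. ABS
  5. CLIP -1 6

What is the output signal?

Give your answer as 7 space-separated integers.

Answer: 0 1 3 3 6 3 5

Derivation:
Input: [-3, -4, -1, 2, -1, 0, -5]
Stage 1 (AMPLIFY 2): -3*2=-6, -4*2=-8, -1*2=-2, 2*2=4, -1*2=-2, 0*2=0, -5*2=-10 -> [-6, -8, -2, 4, -2, 0, -10]
Stage 2 (OFFSET 5): -6+5=-1, -8+5=-3, -2+5=3, 4+5=9, -2+5=3, 0+5=5, -10+5=-5 -> [-1, -3, 3, 9, 3, 5, -5]
Stage 3 (DELAY): [0, -1, -3, 3, 9, 3, 5] = [0, -1, -3, 3, 9, 3, 5] -> [0, -1, -3, 3, 9, 3, 5]
Stage 4 (ABS): |0|=0, |-1|=1, |-3|=3, |3|=3, |9|=9, |3|=3, |5|=5 -> [0, 1, 3, 3, 9, 3, 5]
Stage 5 (CLIP -1 6): clip(0,-1,6)=0, clip(1,-1,6)=1, clip(3,-1,6)=3, clip(3,-1,6)=3, clip(9,-1,6)=6, clip(3,-1,6)=3, clip(5,-1,6)=5 -> [0, 1, 3, 3, 6, 3, 5]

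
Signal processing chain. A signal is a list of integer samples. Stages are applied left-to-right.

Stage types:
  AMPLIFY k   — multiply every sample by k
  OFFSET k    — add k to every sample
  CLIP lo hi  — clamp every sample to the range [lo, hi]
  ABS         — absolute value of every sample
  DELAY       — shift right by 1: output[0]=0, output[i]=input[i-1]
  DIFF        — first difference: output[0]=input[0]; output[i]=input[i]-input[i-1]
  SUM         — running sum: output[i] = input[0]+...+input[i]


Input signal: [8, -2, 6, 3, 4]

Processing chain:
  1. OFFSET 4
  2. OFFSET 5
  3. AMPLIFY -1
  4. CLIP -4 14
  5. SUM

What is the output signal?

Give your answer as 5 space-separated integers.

Input: [8, -2, 6, 3, 4]
Stage 1 (OFFSET 4): 8+4=12, -2+4=2, 6+4=10, 3+4=7, 4+4=8 -> [12, 2, 10, 7, 8]
Stage 2 (OFFSET 5): 12+5=17, 2+5=7, 10+5=15, 7+5=12, 8+5=13 -> [17, 7, 15, 12, 13]
Stage 3 (AMPLIFY -1): 17*-1=-17, 7*-1=-7, 15*-1=-15, 12*-1=-12, 13*-1=-13 -> [-17, -7, -15, -12, -13]
Stage 4 (CLIP -4 14): clip(-17,-4,14)=-4, clip(-7,-4,14)=-4, clip(-15,-4,14)=-4, clip(-12,-4,14)=-4, clip(-13,-4,14)=-4 -> [-4, -4, -4, -4, -4]
Stage 5 (SUM): sum[0..0]=-4, sum[0..1]=-8, sum[0..2]=-12, sum[0..3]=-16, sum[0..4]=-20 -> [-4, -8, -12, -16, -20]

Answer: -4 -8 -12 -16 -20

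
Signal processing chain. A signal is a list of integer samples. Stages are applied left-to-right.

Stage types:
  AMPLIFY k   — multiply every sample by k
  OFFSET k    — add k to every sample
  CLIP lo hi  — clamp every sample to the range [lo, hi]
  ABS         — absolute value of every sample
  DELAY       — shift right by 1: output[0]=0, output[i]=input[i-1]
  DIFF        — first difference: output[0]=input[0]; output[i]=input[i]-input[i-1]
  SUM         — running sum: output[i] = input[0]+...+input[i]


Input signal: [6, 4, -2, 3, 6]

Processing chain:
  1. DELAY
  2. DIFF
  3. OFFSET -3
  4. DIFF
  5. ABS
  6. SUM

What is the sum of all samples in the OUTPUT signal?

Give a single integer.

Answer: 82

Derivation:
Input: [6, 4, -2, 3, 6]
Stage 1 (DELAY): [0, 6, 4, -2, 3] = [0, 6, 4, -2, 3] -> [0, 6, 4, -2, 3]
Stage 2 (DIFF): s[0]=0, 6-0=6, 4-6=-2, -2-4=-6, 3--2=5 -> [0, 6, -2, -6, 5]
Stage 3 (OFFSET -3): 0+-3=-3, 6+-3=3, -2+-3=-5, -6+-3=-9, 5+-3=2 -> [-3, 3, -5, -9, 2]
Stage 4 (DIFF): s[0]=-3, 3--3=6, -5-3=-8, -9--5=-4, 2--9=11 -> [-3, 6, -8, -4, 11]
Stage 5 (ABS): |-3|=3, |6|=6, |-8|=8, |-4|=4, |11|=11 -> [3, 6, 8, 4, 11]
Stage 6 (SUM): sum[0..0]=3, sum[0..1]=9, sum[0..2]=17, sum[0..3]=21, sum[0..4]=32 -> [3, 9, 17, 21, 32]
Output sum: 82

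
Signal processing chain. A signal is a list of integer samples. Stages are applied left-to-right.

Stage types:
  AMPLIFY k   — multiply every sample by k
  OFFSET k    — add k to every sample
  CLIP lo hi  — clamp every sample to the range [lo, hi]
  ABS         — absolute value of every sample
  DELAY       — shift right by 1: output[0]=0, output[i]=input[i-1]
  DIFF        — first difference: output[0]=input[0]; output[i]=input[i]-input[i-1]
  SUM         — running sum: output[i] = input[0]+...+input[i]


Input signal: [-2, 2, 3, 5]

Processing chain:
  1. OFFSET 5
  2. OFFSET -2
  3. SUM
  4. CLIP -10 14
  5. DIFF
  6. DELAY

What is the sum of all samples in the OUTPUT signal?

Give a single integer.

Input: [-2, 2, 3, 5]
Stage 1 (OFFSET 5): -2+5=3, 2+5=7, 3+5=8, 5+5=10 -> [3, 7, 8, 10]
Stage 2 (OFFSET -2): 3+-2=1, 7+-2=5, 8+-2=6, 10+-2=8 -> [1, 5, 6, 8]
Stage 3 (SUM): sum[0..0]=1, sum[0..1]=6, sum[0..2]=12, sum[0..3]=20 -> [1, 6, 12, 20]
Stage 4 (CLIP -10 14): clip(1,-10,14)=1, clip(6,-10,14)=6, clip(12,-10,14)=12, clip(20,-10,14)=14 -> [1, 6, 12, 14]
Stage 5 (DIFF): s[0]=1, 6-1=5, 12-6=6, 14-12=2 -> [1, 5, 6, 2]
Stage 6 (DELAY): [0, 1, 5, 6] = [0, 1, 5, 6] -> [0, 1, 5, 6]
Output sum: 12

Answer: 12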